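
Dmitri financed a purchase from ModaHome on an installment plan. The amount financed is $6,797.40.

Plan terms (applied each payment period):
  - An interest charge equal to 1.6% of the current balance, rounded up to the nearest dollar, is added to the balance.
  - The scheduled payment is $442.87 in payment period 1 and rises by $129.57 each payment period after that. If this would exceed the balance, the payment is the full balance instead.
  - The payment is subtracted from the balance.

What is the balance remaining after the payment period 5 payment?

$3,758.35

Payment period 1: $6,797.40 +$109.00 interest = $6,906.40; pay $442.87 → $6,463.53
Payment period 2: $6,463.53 +$104.00 interest = $6,567.53; pay $572.44 → $5,995.09
Payment period 3: $5,995.09 +$96.00 interest = $6,091.09; pay $702.01 → $5,389.08
Payment period 4: $5,389.08 +$87.00 interest = $5,476.08; pay $831.58 → $4,644.50
Payment period 5: $4,644.50 +$75.00 interest = $4,719.50; pay $961.15 → $3,758.35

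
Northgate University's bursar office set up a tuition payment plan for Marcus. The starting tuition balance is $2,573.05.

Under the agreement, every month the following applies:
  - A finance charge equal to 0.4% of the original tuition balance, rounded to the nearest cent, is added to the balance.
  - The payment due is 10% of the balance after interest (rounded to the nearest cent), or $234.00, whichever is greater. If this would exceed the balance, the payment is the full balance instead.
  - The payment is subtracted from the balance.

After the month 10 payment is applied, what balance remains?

Month 1: $2,573.05 +$10.29 interest = $2,583.34; pay $258.33 → $2,325.01
Month 2: $2,325.01 +$10.29 interest = $2,335.30; pay $234.00 → $2,101.30
Month 3: $2,101.30 +$10.29 interest = $2,111.59; pay $234.00 → $1,877.59
Month 4: $1,877.59 +$10.29 interest = $1,887.88; pay $234.00 → $1,653.88
Month 5: $1,653.88 +$10.29 interest = $1,664.17; pay $234.00 → $1,430.17
Month 6: $1,430.17 +$10.29 interest = $1,440.46; pay $234.00 → $1,206.46
Month 7: $1,206.46 +$10.29 interest = $1,216.75; pay $234.00 → $982.75
Month 8: $982.75 +$10.29 interest = $993.04; pay $234.00 → $759.04
Month 9: $759.04 +$10.29 interest = $769.33; pay $234.00 → $535.33
Month 10: $535.33 +$10.29 interest = $545.62; pay $234.00 → $311.62

$311.62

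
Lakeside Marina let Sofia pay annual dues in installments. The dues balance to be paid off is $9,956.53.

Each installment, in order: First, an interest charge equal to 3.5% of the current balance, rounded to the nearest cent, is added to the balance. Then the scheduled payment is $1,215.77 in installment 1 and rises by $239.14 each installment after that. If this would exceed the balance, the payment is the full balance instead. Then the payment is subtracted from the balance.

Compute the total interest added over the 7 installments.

Installment 1: opening $9,956.53; interest $348.48 → $10,305.01; payment $1,215.77; balance $9,089.24
Installment 2: opening $9,089.24; interest $318.12 → $9,407.36; payment $1,454.91; balance $7,952.45
Installment 3: opening $7,952.45; interest $278.34 → $8,230.79; payment $1,694.05; balance $6,536.74
Installment 4: opening $6,536.74; interest $228.79 → $6,765.53; payment $1,933.19; balance $4,832.34
Installment 5: opening $4,832.34; interest $169.13 → $5,001.47; payment $2,172.33; balance $2,829.14
Installment 6: opening $2,829.14; interest $99.02 → $2,928.16; payment $2,411.47; balance $516.69
Installment 7: opening $516.69; interest $18.08 → $534.77; payment $534.77; balance $0.00
Total interest: $348.48 + $318.12 + $278.34 + $228.79 + $169.13 + $99.02 + $18.08 = $1,459.96

$1,459.96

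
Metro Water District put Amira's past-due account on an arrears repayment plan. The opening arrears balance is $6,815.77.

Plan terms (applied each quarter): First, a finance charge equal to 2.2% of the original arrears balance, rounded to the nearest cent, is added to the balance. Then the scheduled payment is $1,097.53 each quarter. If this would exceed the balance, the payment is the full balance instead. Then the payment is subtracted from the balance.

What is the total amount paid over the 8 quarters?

$8,015.37

Quarter 1: opening $6,815.77; interest $149.95 → $6,965.72; payment $1,097.53; balance $5,868.19
Quarter 2: opening $5,868.19; interest $149.95 → $6,018.14; payment $1,097.53; balance $4,920.61
Quarter 3: opening $4,920.61; interest $149.95 → $5,070.56; payment $1,097.53; balance $3,973.03
Quarter 4: opening $3,973.03; interest $149.95 → $4,122.98; payment $1,097.53; balance $3,025.45
Quarter 5: opening $3,025.45; interest $149.95 → $3,175.40; payment $1,097.53; balance $2,077.87
Quarter 6: opening $2,077.87; interest $149.95 → $2,227.82; payment $1,097.53; balance $1,130.29
Quarter 7: opening $1,130.29; interest $149.95 → $1,280.24; payment $1,097.53; balance $182.71
Quarter 8: opening $182.71; interest $149.95 → $332.66; payment $332.66; balance $0.00
Total paid: $8,015.37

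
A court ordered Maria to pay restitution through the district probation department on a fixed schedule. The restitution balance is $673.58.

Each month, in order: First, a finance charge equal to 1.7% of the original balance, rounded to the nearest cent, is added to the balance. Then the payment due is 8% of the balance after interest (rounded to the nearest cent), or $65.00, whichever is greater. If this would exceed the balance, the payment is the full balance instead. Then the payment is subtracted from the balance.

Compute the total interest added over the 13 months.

$148.85

# | Opening | Interest | Payment | End bal
1 | $673.58 | $11.45 | $65.00 | $620.03
2 | $620.03 | $11.45 | $65.00 | $566.48
3 | $566.48 | $11.45 | $65.00 | $512.93
4 | $512.93 | $11.45 | $65.00 | $459.38
5 | $459.38 | $11.45 | $65.00 | $405.83
6 | $405.83 | $11.45 | $65.00 | $352.28
7 | $352.28 | $11.45 | $65.00 | $298.73
8 | $298.73 | $11.45 | $65.00 | $245.18
9 | $245.18 | $11.45 | $65.00 | $191.63
10 | $191.63 | $11.45 | $65.00 | $138.08
11 | $138.08 | $11.45 | $65.00 | $84.53
12 | $84.53 | $11.45 | $65.00 | $30.98
13 | $30.98 | $11.45 | $42.43 | $0.00
Total interest: $11.45 + $11.45 + $11.45 + $11.45 + $11.45 + $11.45 + $11.45 + $11.45 + $11.45 + $11.45 + $11.45 + $11.45 + $11.45 = $148.85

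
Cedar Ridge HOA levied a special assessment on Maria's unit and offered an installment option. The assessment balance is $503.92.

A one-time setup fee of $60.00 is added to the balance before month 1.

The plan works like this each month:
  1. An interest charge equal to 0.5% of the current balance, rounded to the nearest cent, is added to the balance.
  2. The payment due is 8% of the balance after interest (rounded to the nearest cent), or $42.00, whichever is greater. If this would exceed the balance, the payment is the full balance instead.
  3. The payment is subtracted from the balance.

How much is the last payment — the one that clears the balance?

Month 1: opening $563.92; interest $2.82 → $566.74; payment $45.34; balance $521.40
Month 2: opening $521.40; interest $2.61 → $524.01; payment $42.00; balance $482.01
Month 3: opening $482.01; interest $2.41 → $484.42; payment $42.00; balance $442.42
Month 4: opening $442.42; interest $2.21 → $444.63; payment $42.00; balance $402.63
Month 5: opening $402.63; interest $2.01 → $404.64; payment $42.00; balance $362.64
Month 6: opening $362.64; interest $1.81 → $364.45; payment $42.00; balance $322.45
Month 7: opening $322.45; interest $1.61 → $324.06; payment $42.00; balance $282.06
Month 8: opening $282.06; interest $1.41 → $283.47; payment $42.00; balance $241.47
Month 9: opening $241.47; interest $1.21 → $242.68; payment $42.00; balance $200.68
Month 10: opening $200.68; interest $1.00 → $201.68; payment $42.00; balance $159.68
Month 11: opening $159.68; interest $0.80 → $160.48; payment $42.00; balance $118.48
Month 12: opening $118.48; interest $0.59 → $119.07; payment $42.00; balance $77.07
Month 13: opening $77.07; interest $0.39 → $77.46; payment $42.00; balance $35.46
Month 14: opening $35.46; interest $0.18 → $35.64; payment $35.64; balance $0.00

$35.64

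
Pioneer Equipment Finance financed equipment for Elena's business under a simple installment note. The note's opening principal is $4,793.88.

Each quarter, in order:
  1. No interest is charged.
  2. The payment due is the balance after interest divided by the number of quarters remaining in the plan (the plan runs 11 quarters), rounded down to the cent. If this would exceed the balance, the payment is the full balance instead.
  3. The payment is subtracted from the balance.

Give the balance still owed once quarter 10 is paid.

$435.81

Quarter 1: opening $4,793.88; payment $435.80; balance $4,358.08
Quarter 2: opening $4,358.08; payment $435.80; balance $3,922.28
Quarter 3: opening $3,922.28; payment $435.80; balance $3,486.48
Quarter 4: opening $3,486.48; payment $435.81; balance $3,050.67
Quarter 5: opening $3,050.67; payment $435.81; balance $2,614.86
Quarter 6: opening $2,614.86; payment $435.81; balance $2,179.05
Quarter 7: opening $2,179.05; payment $435.81; balance $1,743.24
Quarter 8: opening $1,743.24; payment $435.81; balance $1,307.43
Quarter 9: opening $1,307.43; payment $435.81; balance $871.62
Quarter 10: opening $871.62; payment $435.81; balance $435.81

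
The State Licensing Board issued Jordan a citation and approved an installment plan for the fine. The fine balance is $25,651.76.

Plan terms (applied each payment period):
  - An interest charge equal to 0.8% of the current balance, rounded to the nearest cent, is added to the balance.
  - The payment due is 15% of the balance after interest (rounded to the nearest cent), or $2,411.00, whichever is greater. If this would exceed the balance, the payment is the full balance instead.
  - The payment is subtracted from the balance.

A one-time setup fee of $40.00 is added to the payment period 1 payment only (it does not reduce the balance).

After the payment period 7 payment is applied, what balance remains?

$6,867.46

Payment period 1: opening $25,651.76; interest $205.21 → $25,856.97; payment $3,878.55 (+ $40.00 fee); balance $21,978.42
Payment period 2: opening $21,978.42; interest $175.83 → $22,154.25; payment $3,323.14; balance $18,831.11
Payment period 3: opening $18,831.11; interest $150.65 → $18,981.76; payment $2,847.26; balance $16,134.50
Payment period 4: opening $16,134.50; interest $129.08 → $16,263.58; payment $2,439.54; balance $13,824.04
Payment period 5: opening $13,824.04; interest $110.59 → $13,934.63; payment $2,411.00; balance $11,523.63
Payment period 6: opening $11,523.63; interest $92.19 → $11,615.82; payment $2,411.00; balance $9,204.82
Payment period 7: opening $9,204.82; interest $73.64 → $9,278.46; payment $2,411.00; balance $6,867.46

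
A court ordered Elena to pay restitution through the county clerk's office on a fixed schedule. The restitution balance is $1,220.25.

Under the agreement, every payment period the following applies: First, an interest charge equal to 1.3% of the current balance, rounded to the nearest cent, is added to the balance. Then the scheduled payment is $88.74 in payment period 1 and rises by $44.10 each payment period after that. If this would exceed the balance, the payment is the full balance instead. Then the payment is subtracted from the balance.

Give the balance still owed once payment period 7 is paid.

$0.00

Payment period 1: $1,220.25 +$15.86 interest = $1,236.11; pay $88.74 → $1,147.37
Payment period 2: $1,147.37 +$14.92 interest = $1,162.29; pay $132.84 → $1,029.45
Payment period 3: $1,029.45 +$13.38 interest = $1,042.83; pay $176.94 → $865.89
Payment period 4: $865.89 +$11.26 interest = $877.15; pay $221.04 → $656.11
Payment period 5: $656.11 +$8.53 interest = $664.64; pay $265.14 → $399.50
Payment period 6: $399.50 +$5.19 interest = $404.69; pay $309.24 → $95.45
Payment period 7: $95.45 +$1.24 interest = $96.69; pay $96.69 → $0.00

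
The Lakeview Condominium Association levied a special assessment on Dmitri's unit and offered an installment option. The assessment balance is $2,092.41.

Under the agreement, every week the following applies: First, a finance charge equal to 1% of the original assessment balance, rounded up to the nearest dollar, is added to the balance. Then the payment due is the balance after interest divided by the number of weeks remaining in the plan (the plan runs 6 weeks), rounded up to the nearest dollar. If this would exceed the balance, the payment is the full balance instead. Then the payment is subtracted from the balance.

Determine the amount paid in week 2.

$357.00

Week 1: opening $2,092.41; interest $21.00 → $2,113.41; payment $353.00; balance $1,760.41
Week 2: opening $1,760.41; interest $21.00 → $1,781.41; payment $357.00; balance $1,424.41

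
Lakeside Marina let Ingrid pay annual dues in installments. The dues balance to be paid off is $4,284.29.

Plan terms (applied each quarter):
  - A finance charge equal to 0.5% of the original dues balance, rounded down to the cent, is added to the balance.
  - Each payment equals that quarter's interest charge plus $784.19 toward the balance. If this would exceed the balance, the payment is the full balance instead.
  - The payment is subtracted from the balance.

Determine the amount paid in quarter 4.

$805.61

Quarter 1: opening $4,284.29; interest $21.42 → $4,305.71; payment $805.61; balance $3,500.10
Quarter 2: opening $3,500.10; interest $21.42 → $3,521.52; payment $805.61; balance $2,715.91
Quarter 3: opening $2,715.91; interest $21.42 → $2,737.33; payment $805.61; balance $1,931.72
Quarter 4: opening $1,931.72; interest $21.42 → $1,953.14; payment $805.61; balance $1,147.53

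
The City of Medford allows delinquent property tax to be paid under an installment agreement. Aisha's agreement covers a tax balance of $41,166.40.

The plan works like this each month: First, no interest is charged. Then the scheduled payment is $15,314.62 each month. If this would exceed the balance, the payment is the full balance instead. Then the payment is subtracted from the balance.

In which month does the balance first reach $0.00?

Month 1: opening $41,166.40; payment $15,314.62; balance $25,851.78
Month 2: opening $25,851.78; payment $15,314.62; balance $10,537.16
Month 3: opening $10,537.16; payment $10,537.16; balance $0.00
Balance reaches $0.00 in month 3.

3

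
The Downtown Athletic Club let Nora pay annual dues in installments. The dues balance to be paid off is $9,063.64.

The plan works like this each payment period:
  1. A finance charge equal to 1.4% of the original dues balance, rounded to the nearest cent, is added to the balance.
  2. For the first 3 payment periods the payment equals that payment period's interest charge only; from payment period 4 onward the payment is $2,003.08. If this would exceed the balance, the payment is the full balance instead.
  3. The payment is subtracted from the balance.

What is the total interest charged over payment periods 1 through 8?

# | Opening | Interest | Payment | End bal
1 | $9,063.64 | $126.89 | $126.89 | $9,063.64
2 | $9,063.64 | $126.89 | $126.89 | $9,063.64
3 | $9,063.64 | $126.89 | $126.89 | $9,063.64
4 | $9,063.64 | $126.89 | $2,003.08 | $7,187.45
5 | $7,187.45 | $126.89 | $2,003.08 | $5,311.26
6 | $5,311.26 | $126.89 | $2,003.08 | $3,435.07
7 | $3,435.07 | $126.89 | $2,003.08 | $1,558.88
8 | $1,558.88 | $126.89 | $1,685.77 | $0.00
Total interest: $126.89 + $126.89 + $126.89 + $126.89 + $126.89 + $126.89 + $126.89 + $126.89 = $1,015.12

$1,015.12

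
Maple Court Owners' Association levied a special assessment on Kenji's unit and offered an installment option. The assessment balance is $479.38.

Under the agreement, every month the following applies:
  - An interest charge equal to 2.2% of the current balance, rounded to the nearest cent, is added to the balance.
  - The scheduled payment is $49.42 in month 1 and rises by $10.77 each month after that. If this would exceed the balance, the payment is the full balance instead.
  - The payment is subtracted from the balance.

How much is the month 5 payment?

# | Opening | Interest | Payment | End bal
1 | $479.38 | $10.55 | $49.42 | $440.51
2 | $440.51 | $9.69 | $60.19 | $390.01
3 | $390.01 | $8.58 | $70.96 | $327.63
4 | $327.63 | $7.21 | $81.73 | $253.11
5 | $253.11 | $5.57 | $92.50 | $166.18

$92.50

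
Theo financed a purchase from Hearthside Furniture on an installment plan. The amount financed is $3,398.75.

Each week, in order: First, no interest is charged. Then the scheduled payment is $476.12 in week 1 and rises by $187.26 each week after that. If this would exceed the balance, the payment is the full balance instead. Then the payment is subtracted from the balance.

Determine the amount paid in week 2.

$663.38

Week 1: $3,398.75 − $476.12 → $2,922.63
Week 2: $2,922.63 − $663.38 → $2,259.25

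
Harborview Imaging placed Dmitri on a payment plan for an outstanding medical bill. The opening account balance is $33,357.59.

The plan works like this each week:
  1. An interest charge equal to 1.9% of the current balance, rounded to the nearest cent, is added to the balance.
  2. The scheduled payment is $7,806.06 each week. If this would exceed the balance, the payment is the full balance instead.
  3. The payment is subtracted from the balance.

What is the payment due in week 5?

Week 1: opening $33,357.59; interest $633.79 → $33,991.38; payment $7,806.06; balance $26,185.32
Week 2: opening $26,185.32; interest $497.52 → $26,682.84; payment $7,806.06; balance $18,876.78
Week 3: opening $18,876.78; interest $358.66 → $19,235.44; payment $7,806.06; balance $11,429.38
Week 4: opening $11,429.38; interest $217.16 → $11,646.54; payment $7,806.06; balance $3,840.48
Week 5: opening $3,840.48; interest $72.97 → $3,913.45; payment $3,913.45; balance $0.00

$3,913.45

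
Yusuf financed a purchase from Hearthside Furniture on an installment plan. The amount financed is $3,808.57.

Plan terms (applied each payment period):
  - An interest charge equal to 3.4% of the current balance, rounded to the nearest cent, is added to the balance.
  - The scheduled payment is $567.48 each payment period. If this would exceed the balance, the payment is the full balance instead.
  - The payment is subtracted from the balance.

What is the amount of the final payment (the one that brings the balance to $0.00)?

$425.58

# | Opening | Interest | Payment | End bal
1 | $3,808.57 | $129.49 | $567.48 | $3,370.58
2 | $3,370.58 | $114.60 | $567.48 | $2,917.70
3 | $2,917.70 | $99.20 | $567.48 | $2,449.42
4 | $2,449.42 | $83.28 | $567.48 | $1,965.22
5 | $1,965.22 | $66.82 | $567.48 | $1,464.56
6 | $1,464.56 | $49.80 | $567.48 | $946.88
7 | $946.88 | $32.19 | $567.48 | $411.59
8 | $411.59 | $13.99 | $425.58 | $0.00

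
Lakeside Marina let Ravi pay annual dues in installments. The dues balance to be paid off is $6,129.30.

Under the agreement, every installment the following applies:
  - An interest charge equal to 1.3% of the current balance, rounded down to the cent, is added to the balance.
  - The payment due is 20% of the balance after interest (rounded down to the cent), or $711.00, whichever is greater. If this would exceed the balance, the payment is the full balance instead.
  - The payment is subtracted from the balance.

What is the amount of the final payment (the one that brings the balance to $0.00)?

$542.16

Installment 1: $6,129.30 +$79.68 interest = $6,208.98; pay $1,241.79 → $4,967.19
Installment 2: $4,967.19 +$64.57 interest = $5,031.76; pay $1,006.35 → $4,025.41
Installment 3: $4,025.41 +$52.33 interest = $4,077.74; pay $815.54 → $3,262.20
Installment 4: $3,262.20 +$42.40 interest = $3,304.60; pay $711.00 → $2,593.60
Installment 5: $2,593.60 +$33.71 interest = $2,627.31; pay $711.00 → $1,916.31
Installment 6: $1,916.31 +$24.91 interest = $1,941.22; pay $711.00 → $1,230.22
Installment 7: $1,230.22 +$15.99 interest = $1,246.21; pay $711.00 → $535.21
Installment 8: $535.21 +$6.95 interest = $542.16; pay $542.16 → $0.00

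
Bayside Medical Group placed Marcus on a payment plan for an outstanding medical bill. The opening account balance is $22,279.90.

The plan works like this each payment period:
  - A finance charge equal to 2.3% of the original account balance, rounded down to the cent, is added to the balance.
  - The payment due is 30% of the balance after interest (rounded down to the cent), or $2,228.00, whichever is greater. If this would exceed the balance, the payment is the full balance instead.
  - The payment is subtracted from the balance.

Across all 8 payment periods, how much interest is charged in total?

$4,099.44

Payment period 1: opening $22,279.90; interest $512.43 → $22,792.33; payment $6,837.69; balance $15,954.64
Payment period 2: opening $15,954.64; interest $512.43 → $16,467.07; payment $4,940.12; balance $11,526.95
Payment period 3: opening $11,526.95; interest $512.43 → $12,039.38; payment $3,611.81; balance $8,427.57
Payment period 4: opening $8,427.57; interest $512.43 → $8,940.00; payment $2,682.00; balance $6,258.00
Payment period 5: opening $6,258.00; interest $512.43 → $6,770.43; payment $2,228.00; balance $4,542.43
Payment period 6: opening $4,542.43; interest $512.43 → $5,054.86; payment $2,228.00; balance $2,826.86
Payment period 7: opening $2,826.86; interest $512.43 → $3,339.29; payment $2,228.00; balance $1,111.29
Payment period 8: opening $1,111.29; interest $512.43 → $1,623.72; payment $1,623.72; balance $0.00
Total interest: $512.43 + $512.43 + $512.43 + $512.43 + $512.43 + $512.43 + $512.43 + $512.43 = $4,099.44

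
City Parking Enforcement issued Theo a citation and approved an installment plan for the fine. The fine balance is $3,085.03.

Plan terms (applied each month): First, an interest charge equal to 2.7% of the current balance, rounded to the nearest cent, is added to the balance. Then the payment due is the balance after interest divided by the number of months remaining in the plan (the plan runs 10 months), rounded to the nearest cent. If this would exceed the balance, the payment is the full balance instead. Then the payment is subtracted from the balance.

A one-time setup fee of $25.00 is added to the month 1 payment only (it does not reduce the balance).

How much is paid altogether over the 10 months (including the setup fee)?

$3,607.35

Month 1: opening $3,085.03; interest $83.30 → $3,168.33; payment $316.83 (+ $25.00 fee); balance $2,851.50
Month 2: opening $2,851.50; interest $76.99 → $2,928.49; payment $325.39; balance $2,603.10
Month 3: opening $2,603.10; interest $70.28 → $2,673.38; payment $334.17; balance $2,339.21
Month 4: opening $2,339.21; interest $63.16 → $2,402.37; payment $343.20; balance $2,059.17
Month 5: opening $2,059.17; interest $55.60 → $2,114.77; payment $352.46; balance $1,762.31
Month 6: opening $1,762.31; interest $47.58 → $1,809.89; payment $361.98; balance $1,447.91
Month 7: opening $1,447.91; interest $39.09 → $1,487.00; payment $371.75; balance $1,115.25
Month 8: opening $1,115.25; interest $30.11 → $1,145.36; payment $381.79; balance $763.57
Month 9: opening $763.57; interest $20.62 → $784.19; payment $392.10; balance $392.09
Month 10: opening $392.09; interest $10.59 → $402.68; payment $402.68; balance $0.00
Total paid: $3,607.35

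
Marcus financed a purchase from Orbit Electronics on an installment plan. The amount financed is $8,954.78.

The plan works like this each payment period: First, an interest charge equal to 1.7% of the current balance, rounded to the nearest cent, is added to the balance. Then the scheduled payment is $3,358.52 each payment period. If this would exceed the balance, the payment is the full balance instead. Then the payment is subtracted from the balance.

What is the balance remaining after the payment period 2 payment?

$2,487.69

Payment period 1: $8,954.78 +$152.23 interest = $9,107.01; pay $3,358.52 → $5,748.49
Payment period 2: $5,748.49 +$97.72 interest = $5,846.21; pay $3,358.52 → $2,487.69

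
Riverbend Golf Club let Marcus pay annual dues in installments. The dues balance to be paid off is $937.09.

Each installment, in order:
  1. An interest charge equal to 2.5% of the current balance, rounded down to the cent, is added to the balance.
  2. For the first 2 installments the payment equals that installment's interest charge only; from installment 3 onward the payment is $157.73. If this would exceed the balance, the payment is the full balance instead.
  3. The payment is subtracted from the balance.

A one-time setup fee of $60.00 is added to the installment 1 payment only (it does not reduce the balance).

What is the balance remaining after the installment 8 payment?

$79.16

# | Opening | Interest | Payment | Fee | End bal
1 | $937.09 | $23.42 | $23.42 | $60.00 | $937.09
2 | $937.09 | $23.42 | $23.42 | — | $937.09
3 | $937.09 | $23.42 | $157.73 | — | $802.78
4 | $802.78 | $20.06 | $157.73 | — | $665.11
5 | $665.11 | $16.62 | $157.73 | — | $524.00
6 | $524.00 | $13.10 | $157.73 | — | $379.37
7 | $379.37 | $9.48 | $157.73 | — | $231.12
8 | $231.12 | $5.77 | $157.73 | — | $79.16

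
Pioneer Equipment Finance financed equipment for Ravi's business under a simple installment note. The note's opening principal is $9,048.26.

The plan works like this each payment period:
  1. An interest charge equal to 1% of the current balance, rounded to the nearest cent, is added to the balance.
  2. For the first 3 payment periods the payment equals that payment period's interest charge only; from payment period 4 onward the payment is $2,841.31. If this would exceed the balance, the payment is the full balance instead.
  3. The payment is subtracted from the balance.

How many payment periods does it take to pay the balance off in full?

7

Payment period 1: $9,048.26 +$90.48 interest = $9,138.74; pay $90.48 → $9,048.26
Payment period 2: $9,048.26 +$90.48 interest = $9,138.74; pay $90.48 → $9,048.26
Payment period 3: $9,048.26 +$90.48 interest = $9,138.74; pay $90.48 → $9,048.26
Payment period 4: $9,048.26 +$90.48 interest = $9,138.74; pay $2,841.31 → $6,297.43
Payment period 5: $6,297.43 +$62.97 interest = $6,360.40; pay $2,841.31 → $3,519.09
Payment period 6: $3,519.09 +$35.19 interest = $3,554.28; pay $2,841.31 → $712.97
Payment period 7: $712.97 +$7.13 interest = $720.10; pay $720.10 → $0.00
Balance reaches $0.00 in payment period 7.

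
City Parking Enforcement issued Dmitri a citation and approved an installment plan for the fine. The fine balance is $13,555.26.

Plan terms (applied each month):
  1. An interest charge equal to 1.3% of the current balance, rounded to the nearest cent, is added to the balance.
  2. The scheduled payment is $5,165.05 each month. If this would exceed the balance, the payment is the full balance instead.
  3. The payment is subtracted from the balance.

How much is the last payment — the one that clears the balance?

Month 1: opening $13,555.26; interest $176.22 → $13,731.48; payment $5,165.05; balance $8,566.43
Month 2: opening $8,566.43; interest $111.36 → $8,677.79; payment $5,165.05; balance $3,512.74
Month 3: opening $3,512.74; interest $45.67 → $3,558.41; payment $3,558.41; balance $0.00

$3,558.41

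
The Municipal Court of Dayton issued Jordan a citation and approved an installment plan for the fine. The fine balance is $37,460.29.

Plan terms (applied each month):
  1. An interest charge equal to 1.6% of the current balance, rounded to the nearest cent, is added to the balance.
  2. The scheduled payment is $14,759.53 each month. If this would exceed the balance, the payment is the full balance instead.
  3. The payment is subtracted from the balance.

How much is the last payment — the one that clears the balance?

$9,056.00

Month 1: $37,460.29 +$599.36 interest = $38,059.65; pay $14,759.53 → $23,300.12
Month 2: $23,300.12 +$372.80 interest = $23,672.92; pay $14,759.53 → $8,913.39
Month 3: $8,913.39 +$142.61 interest = $9,056.00; pay $9,056.00 → $0.00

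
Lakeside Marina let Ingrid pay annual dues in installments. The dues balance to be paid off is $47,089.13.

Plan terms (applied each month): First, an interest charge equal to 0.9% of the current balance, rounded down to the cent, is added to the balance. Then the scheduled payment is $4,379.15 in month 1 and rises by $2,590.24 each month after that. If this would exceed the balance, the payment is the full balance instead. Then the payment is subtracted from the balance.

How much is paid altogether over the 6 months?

# | Opening | Interest | Payment | End bal
1 | $47,089.13 | $423.80 | $4,379.15 | $43,133.78
2 | $43,133.78 | $388.20 | $6,969.39 | $36,552.59
3 | $36,552.59 | $328.97 | $9,559.63 | $27,321.93
4 | $27,321.93 | $245.89 | $12,149.87 | $15,417.95
5 | $15,417.95 | $138.76 | $14,740.11 | $816.60
6 | $816.60 | $7.34 | $823.94 | $0.00
Total paid: $48,622.09

$48,622.09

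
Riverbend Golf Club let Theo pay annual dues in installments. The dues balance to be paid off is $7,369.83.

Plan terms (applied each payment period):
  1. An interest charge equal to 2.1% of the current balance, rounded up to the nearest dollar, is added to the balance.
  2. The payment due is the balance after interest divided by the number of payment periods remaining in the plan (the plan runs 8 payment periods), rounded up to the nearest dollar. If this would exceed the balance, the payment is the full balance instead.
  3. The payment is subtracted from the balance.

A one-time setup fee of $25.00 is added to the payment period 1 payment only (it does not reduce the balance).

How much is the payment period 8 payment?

Payment period 1: $7,369.83 +$155.00 interest = $7,524.83; pay $941.00 (+ $25.00 fee) → $6,583.83
Payment period 2: $6,583.83 +$139.00 interest = $6,722.83; pay $961.00 → $5,761.83
Payment period 3: $5,761.83 +$121.00 interest = $5,882.83; pay $981.00 → $4,901.83
Payment period 4: $4,901.83 +$103.00 interest = $5,004.83; pay $1,001.00 → $4,003.83
Payment period 5: $4,003.83 +$85.00 interest = $4,088.83; pay $1,023.00 → $3,065.83
Payment period 6: $3,065.83 +$65.00 interest = $3,130.83; pay $1,044.00 → $2,086.83
Payment period 7: $2,086.83 +$44.00 interest = $2,130.83; pay $1,066.00 → $1,064.83
Payment period 8: $1,064.83 +$23.00 interest = $1,087.83; pay $1,087.83 → $0.00

$1,087.83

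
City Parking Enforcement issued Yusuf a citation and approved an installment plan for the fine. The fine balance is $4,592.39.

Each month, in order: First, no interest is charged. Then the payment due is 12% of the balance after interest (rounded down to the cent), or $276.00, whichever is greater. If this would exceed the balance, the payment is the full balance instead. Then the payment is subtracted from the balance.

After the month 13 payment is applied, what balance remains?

Month 1: opening $4,592.39; payment $551.08; balance $4,041.31
Month 2: opening $4,041.31; payment $484.95; balance $3,556.36
Month 3: opening $3,556.36; payment $426.76; balance $3,129.60
Month 4: opening $3,129.60; payment $375.55; balance $2,754.05
Month 5: opening $2,754.05; payment $330.48; balance $2,423.57
Month 6: opening $2,423.57; payment $290.82; balance $2,132.75
Month 7: opening $2,132.75; payment $276.00; balance $1,856.75
Month 8: opening $1,856.75; payment $276.00; balance $1,580.75
Month 9: opening $1,580.75; payment $276.00; balance $1,304.75
Month 10: opening $1,304.75; payment $276.00; balance $1,028.75
Month 11: opening $1,028.75; payment $276.00; balance $752.75
Month 12: opening $752.75; payment $276.00; balance $476.75
Month 13: opening $476.75; payment $276.00; balance $200.75

$200.75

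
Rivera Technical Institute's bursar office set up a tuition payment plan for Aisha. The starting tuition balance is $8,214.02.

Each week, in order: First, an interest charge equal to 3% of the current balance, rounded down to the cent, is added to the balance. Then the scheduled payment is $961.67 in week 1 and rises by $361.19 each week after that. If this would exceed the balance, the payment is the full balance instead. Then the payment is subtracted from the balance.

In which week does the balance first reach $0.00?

6

Week 1: opening $8,214.02; interest $246.42 → $8,460.44; payment $961.67; balance $7,498.77
Week 2: opening $7,498.77; interest $224.96 → $7,723.73; payment $1,322.86; balance $6,400.87
Week 3: opening $6,400.87; interest $192.02 → $6,592.89; payment $1,684.05; balance $4,908.84
Week 4: opening $4,908.84; interest $147.26 → $5,056.10; payment $2,045.24; balance $3,010.86
Week 5: opening $3,010.86; interest $90.32 → $3,101.18; payment $2,406.43; balance $694.75
Week 6: opening $694.75; interest $20.84 → $715.59; payment $715.59; balance $0.00
Balance reaches $0.00 in week 6.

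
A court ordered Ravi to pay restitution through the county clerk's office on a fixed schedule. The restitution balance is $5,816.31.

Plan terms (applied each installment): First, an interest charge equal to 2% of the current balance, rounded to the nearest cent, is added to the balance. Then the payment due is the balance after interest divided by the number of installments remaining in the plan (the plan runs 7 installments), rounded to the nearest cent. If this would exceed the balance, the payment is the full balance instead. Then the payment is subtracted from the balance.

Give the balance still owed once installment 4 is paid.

Installment 1: $5,816.31 +$116.33 interest = $5,932.64; pay $847.52 → $5,085.12
Installment 2: $5,085.12 +$101.70 interest = $5,186.82; pay $864.47 → $4,322.35
Installment 3: $4,322.35 +$86.45 interest = $4,408.80; pay $881.76 → $3,527.04
Installment 4: $3,527.04 +$70.54 interest = $3,597.58; pay $899.40 → $2,698.18

$2,698.18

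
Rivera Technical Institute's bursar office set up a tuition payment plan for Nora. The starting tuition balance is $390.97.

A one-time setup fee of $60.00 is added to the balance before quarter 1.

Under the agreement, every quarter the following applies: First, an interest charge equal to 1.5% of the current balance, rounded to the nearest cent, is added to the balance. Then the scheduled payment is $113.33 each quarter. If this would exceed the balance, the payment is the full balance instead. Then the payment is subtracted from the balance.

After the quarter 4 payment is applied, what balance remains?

Quarter 1: $450.97 +$6.76 interest = $457.73; pay $113.33 → $344.40
Quarter 2: $344.40 +$5.17 interest = $349.57; pay $113.33 → $236.24
Quarter 3: $236.24 +$3.54 interest = $239.78; pay $113.33 → $126.45
Quarter 4: $126.45 +$1.90 interest = $128.35; pay $113.33 → $15.02

$15.02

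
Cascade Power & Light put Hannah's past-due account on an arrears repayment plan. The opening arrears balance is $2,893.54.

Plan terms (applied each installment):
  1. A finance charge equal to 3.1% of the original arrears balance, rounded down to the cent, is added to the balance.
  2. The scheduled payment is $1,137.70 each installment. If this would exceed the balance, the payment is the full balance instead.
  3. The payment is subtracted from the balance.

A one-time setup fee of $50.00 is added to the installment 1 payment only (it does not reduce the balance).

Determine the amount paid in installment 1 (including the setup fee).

# | Opening | Interest | Payment | Fee | End bal
1 | $2,893.54 | $89.69 | $1,137.70 | $50.00 | $1,845.53

$1,187.70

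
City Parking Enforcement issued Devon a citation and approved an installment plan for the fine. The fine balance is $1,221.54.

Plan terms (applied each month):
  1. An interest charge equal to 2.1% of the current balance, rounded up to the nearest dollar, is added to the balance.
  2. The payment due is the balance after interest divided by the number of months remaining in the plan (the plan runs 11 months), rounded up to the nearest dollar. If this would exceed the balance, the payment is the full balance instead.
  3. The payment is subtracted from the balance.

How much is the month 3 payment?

Month 1: $1,221.54 +$26.00 interest = $1,247.54; pay $114.00 → $1,133.54
Month 2: $1,133.54 +$24.00 interest = $1,157.54; pay $116.00 → $1,041.54
Month 3: $1,041.54 +$22.00 interest = $1,063.54; pay $119.00 → $944.54

$119.00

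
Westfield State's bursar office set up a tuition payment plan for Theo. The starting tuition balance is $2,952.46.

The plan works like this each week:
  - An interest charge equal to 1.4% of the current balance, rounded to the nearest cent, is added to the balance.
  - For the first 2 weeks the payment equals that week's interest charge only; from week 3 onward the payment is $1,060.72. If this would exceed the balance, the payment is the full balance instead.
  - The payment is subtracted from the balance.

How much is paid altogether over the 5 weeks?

Week 1: $2,952.46 +$41.33 interest = $2,993.79; pay $41.33 → $2,952.46
Week 2: $2,952.46 +$41.33 interest = $2,993.79; pay $41.33 → $2,952.46
Week 3: $2,952.46 +$41.33 interest = $2,993.79; pay $1,060.72 → $1,933.07
Week 4: $1,933.07 +$27.06 interest = $1,960.13; pay $1,060.72 → $899.41
Week 5: $899.41 +$12.59 interest = $912.00; pay $912.00 → $0.00
Total paid: $3,116.10

$3,116.10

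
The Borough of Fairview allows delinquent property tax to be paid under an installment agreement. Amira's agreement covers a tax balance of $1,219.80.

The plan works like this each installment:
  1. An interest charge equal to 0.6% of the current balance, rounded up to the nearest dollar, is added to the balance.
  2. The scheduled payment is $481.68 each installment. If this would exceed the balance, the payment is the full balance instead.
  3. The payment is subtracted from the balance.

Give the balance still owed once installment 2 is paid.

Installment 1: $1,219.80 +$8.00 interest = $1,227.80; pay $481.68 → $746.12
Installment 2: $746.12 +$5.00 interest = $751.12; pay $481.68 → $269.44

$269.44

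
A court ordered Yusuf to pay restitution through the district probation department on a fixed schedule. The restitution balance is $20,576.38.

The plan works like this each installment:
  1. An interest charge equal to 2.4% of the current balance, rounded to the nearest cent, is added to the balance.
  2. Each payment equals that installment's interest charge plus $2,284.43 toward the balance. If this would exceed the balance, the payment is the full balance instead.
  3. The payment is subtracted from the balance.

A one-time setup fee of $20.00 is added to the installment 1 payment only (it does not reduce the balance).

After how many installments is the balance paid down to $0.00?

# | Opening | Interest | Payment | Fee | End bal
1 | $20,576.38 | $493.83 | $2,778.26 | $20.00 | $18,291.95
2 | $18,291.95 | $439.01 | $2,723.44 | — | $16,007.52
3 | $16,007.52 | $384.18 | $2,668.61 | — | $13,723.09
4 | $13,723.09 | $329.35 | $2,613.78 | — | $11,438.66
5 | $11,438.66 | $274.53 | $2,558.96 | — | $9,154.23
6 | $9,154.23 | $219.70 | $2,504.13 | — | $6,869.80
7 | $6,869.80 | $164.88 | $2,449.31 | — | $4,585.37
8 | $4,585.37 | $110.05 | $2,394.48 | — | $2,300.94
9 | $2,300.94 | $55.22 | $2,339.65 | — | $16.51
10 | $16.51 | $0.40 | $16.91 | — | $0.00
Balance reaches $0.00 in installment 10.

10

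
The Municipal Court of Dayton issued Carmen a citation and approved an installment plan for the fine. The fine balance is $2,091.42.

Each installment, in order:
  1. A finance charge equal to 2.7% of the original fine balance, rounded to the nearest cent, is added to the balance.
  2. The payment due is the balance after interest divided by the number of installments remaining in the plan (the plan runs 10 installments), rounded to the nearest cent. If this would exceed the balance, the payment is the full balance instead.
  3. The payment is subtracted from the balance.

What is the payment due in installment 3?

Installment 1: opening $2,091.42; interest $56.47 → $2,147.89; payment $214.79; balance $1,933.10
Installment 2: opening $1,933.10; interest $56.47 → $1,989.57; payment $221.06; balance $1,768.51
Installment 3: opening $1,768.51; interest $56.47 → $1,824.98; payment $228.12; balance $1,596.86

$228.12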